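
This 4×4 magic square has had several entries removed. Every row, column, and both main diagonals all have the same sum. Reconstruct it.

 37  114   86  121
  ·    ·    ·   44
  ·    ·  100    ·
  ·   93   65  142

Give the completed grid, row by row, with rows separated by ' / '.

Row 1 is already complete: 37 + 114 + 86 + 121 = 358, so that is the magic constant.
From row 4, 358 − (93 + 65 + 142) gives (4,1) = 58.
Column 3 must total 358; the given cells sum to 251, so (2,3) = 107.
Using column 4: 121 + 44 + 142 + ? → (3,4) = 358 − 307 = 51.
Using main diagonal: 37 + 100 + 142 + ? → (2,2) = 358 − 279 = 79.
Anti-diagonal needs 358; the known cells sum to 286, so (3,2) = 72.
From row 2, 358 − (79 + 107 + 44) gives (2,1) = 128.
From row 3, 358 − (72 + 100 + 51) gives (3,1) = 135.

37 114 86 121 / 128 79 107 44 / 135 72 100 51 / 58 93 65 142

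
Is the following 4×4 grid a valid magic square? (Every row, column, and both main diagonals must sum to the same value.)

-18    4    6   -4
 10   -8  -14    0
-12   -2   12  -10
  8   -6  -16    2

Yes

Row 1: -18 + 4 + 6 + (-4) = -12.
Row 2: 10 + (-8) + (-14) + 0 = -12.
Row 3: -12 + (-2) + 12 + (-10) = -12.
Row 4: 8 + (-6) + (-16) + 2 = -12.
Column 1: -18 + 10 + (-12) + 8 = -12.
Column 2: 4 + (-8) + (-2) + (-6) = -12.
Column 3: 6 + (-14) + 12 + (-16) = -12.
Column 4: -4 + 0 + (-10) + 2 = -12.
Main diagonal: -18 + (-8) + 12 + 2 = -12.
Anti-diagonal: -4 + (-14) + (-2) + 8 = -12.
All lines sum to -12.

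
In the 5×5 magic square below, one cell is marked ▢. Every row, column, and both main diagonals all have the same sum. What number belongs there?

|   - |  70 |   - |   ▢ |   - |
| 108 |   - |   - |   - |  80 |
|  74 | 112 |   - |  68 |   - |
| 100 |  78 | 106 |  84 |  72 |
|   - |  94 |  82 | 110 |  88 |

76

Row 4 is complete and sums to 440; that is the magic constant.
Row 5 must total 440; the given cells sum to 374, so (5,1) = 66.
Column 1 must total 440; the given cells sum to 348, so (1,1) = 92.
Column 2 needs 440; the known cells sum to 354, so (2,2) = 86.
Main diagonal must total 440; the given cells sum to 350, so (3,3) = 90.
From row 3, 440 − (74 + 112 + 90 + 68) gives (3,5) = 96.
The remaining cell in column 5 is (1,5) = 440 − 336 = 104.
Anti-diagonal needs 440; the known cells sum to 338, so (2,4) = 102.
Row 2: 108 + 86 + 102 + 80 + ? = 440, so (2,3) = 64.
From column 3, 440 − (64 + 90 + 106 + 82) gives (1,3) = 98.
Column 4 needs 440; the known cells sum to 364, so (1,4) = 76.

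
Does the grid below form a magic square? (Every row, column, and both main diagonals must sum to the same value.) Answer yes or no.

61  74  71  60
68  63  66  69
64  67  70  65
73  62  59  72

Row 1: 61 + 74 + 71 + 60 = 266.
Row 2: 68 + 63 + 66 + 69 = 266.
Row 3: 64 + 67 + 70 + 65 = 266.
Row 4: 73 + 62 + 59 + 72 = 266.
Column 1: 61 + 68 + 64 + 73 = 266.
Column 2: 74 + 63 + 67 + 62 = 266.
Column 3: 71 + 66 + 70 + 59 = 266.
Column 4: 60 + 69 + 65 + 72 = 266.
Main diagonal: 61 + 63 + 70 + 72 = 266.
Anti-diagonal: 60 + 66 + 67 + 73 = 266.
All lines sum to 266.

Yes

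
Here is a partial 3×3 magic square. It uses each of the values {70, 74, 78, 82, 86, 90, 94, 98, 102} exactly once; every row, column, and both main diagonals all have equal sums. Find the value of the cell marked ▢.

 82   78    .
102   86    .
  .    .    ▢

90

The 9 entries sum to 774, so each line sums to 774/3 = 258.
From row 1, 258 − (82 + 78) gives (1,3) = 98.
Row 2: 102 + 86 + ? = 258, so (2,3) = 70.
Column 1: 82 + 102 + ? = 258, so (3,1) = 74.
The remaining cell in column 2 is (3,2) = 258 − 164 = 94.
From column 3, 258 − (98 + 70) gives (3,3) = 90.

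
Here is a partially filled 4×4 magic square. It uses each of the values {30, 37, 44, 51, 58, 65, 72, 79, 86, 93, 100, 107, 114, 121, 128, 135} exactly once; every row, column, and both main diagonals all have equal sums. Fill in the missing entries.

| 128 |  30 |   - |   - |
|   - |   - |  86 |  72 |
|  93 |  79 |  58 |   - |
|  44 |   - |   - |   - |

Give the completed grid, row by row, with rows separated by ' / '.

The 16 entries sum to 1320, so each line sums to 1320/4 = 330.
The remaining cell in row 3 is (3,4) = 330 − 230 = 100.
From column 1, 330 − (128 + 93 + 44) gives (2,1) = 65.
Anti-diagonal needs 330; the known cells sum to 209, so (1,4) = 121.
From row 1, 330 − (128 + 30 + 121) gives (1,3) = 51.
Row 2 must total 330; the given cells sum to 223, so (2,2) = 107.
Column 2 needs 330; the known cells sum to 216, so (4,2) = 114.
Column 3 must total 330; the given cells sum to 195, so (4,3) = 135.
From column 4, 330 − (121 + 72 + 100) gives (4,4) = 37.

128 30 51 121 / 65 107 86 72 / 93 79 58 100 / 44 114 135 37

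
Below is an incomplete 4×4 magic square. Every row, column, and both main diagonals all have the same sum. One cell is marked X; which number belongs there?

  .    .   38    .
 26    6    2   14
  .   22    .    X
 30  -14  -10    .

Row 2 is complete and sums to 48; that is the magic constant.
From row 4, 48 − (30 + (-14) + (-10)) gives (4,4) = 42.
Column 2: 6 + 22 + (-14) + ? = 48, so (1,2) = 34.
From column 3, 48 − (38 + 2 + (-10)) gives (3,3) = 18.
The remaining cell in main diagonal is (1,1) = 48 − 66 = -18.
The remaining cell in anti-diagonal is (1,4) = 48 − 54 = -6.
Column 1: -18 + 26 + 30 + ? = 48, so (3,1) = 10.
Using column 4: -6 + 14 + 42 + ? → (3,4) = 48 − 50 = -2.

-2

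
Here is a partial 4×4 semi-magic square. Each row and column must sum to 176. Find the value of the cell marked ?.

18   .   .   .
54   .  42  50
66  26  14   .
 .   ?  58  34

46

Row 2: 54 + 42 + 50 + ? = 176, so (2,2) = 30.
Using row 3: 66 + 26 + 14 + ? → (3,4) = 176 − 106 = 70.
Using column 1: 18 + 54 + 66 + ? → (4,1) = 176 − 138 = 38.
Column 3: 42 + 14 + 58 + ? = 176, so (1,3) = 62.
Using column 4: 50 + 70 + 34 + ? → (1,4) = 176 − 154 = 22.
From row 1, 176 − (18 + 62 + 22) gives (1,2) = 74.
Row 4 must total 176; the given cells sum to 130, so (4,2) = 46.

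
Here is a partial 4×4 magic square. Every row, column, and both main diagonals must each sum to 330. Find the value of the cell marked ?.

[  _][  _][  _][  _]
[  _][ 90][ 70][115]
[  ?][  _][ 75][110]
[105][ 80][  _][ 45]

50

From row 2, 330 − (90 + 70 + 115) gives (2,1) = 55.
Row 4: 105 + 80 + 45 + ? = 330, so (4,3) = 100.
Column 3 needs 330; the known cells sum to 245, so (1,3) = 85.
The remaining cell in column 4 is (1,4) = 330 − 270 = 60.
The remaining cell in main diagonal is (1,1) = 330 − 210 = 120.
From anti-diagonal, 330 − (60 + 70 + 105) gives (3,2) = 95.
From row 1, 330 − (120 + 85 + 60) gives (1,2) = 65.
Row 3 must total 330; the given cells sum to 280, so (3,1) = 50.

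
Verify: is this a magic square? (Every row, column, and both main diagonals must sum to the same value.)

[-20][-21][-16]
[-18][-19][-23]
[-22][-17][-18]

Row 1: -20 + (-21) + (-16) = -57.
Row 2: -18 + (-19) + (-23) = -60.
Row 3: -22 + (-17) + (-18) = -57.
Column 1: -20 + (-18) + (-22) = -60.
Column 2: -21 + (-19) + (-17) = -57.
Column 3: -16 + (-23) + (-18) = -57.
Main diagonal: -20 + (-19) + (-18) = -57.
Anti-diagonal: -16 + (-19) + (-22) = -57.

No — row 2 sums to -60 but row 1 sums to -57.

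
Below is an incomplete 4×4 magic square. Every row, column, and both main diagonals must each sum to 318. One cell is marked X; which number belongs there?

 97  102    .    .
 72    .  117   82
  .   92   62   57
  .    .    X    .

87

Row 2 needs 318; the known cells sum to 271, so (2,2) = 47.
Row 3: 92 + 62 + 57 + ? = 318, so (3,1) = 107.
The remaining cell in column 1 is (4,1) = 318 − 276 = 42.
From column 2, 318 − (102 + 47 + 92) gives (4,2) = 77.
Using main diagonal: 97 + 47 + 62 + ? → (4,4) = 318 − 206 = 112.
Anti-diagonal: 117 + 92 + 42 + ? = 318, so (1,4) = 67.
The remaining cell in row 1 is (1,3) = 318 − 266 = 52.
Row 4: 42 + 77 + 112 + ? = 318, so (4,3) = 87.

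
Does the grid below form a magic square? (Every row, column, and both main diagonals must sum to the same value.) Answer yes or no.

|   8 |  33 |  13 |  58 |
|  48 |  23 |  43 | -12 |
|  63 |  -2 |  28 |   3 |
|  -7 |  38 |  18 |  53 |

No — column 1 sums to 112 but row 3 sums to 92.

Row 1: 8 + 33 + 13 + 58 = 112.
Row 2: 48 + 23 + 43 + (-12) = 102.
Row 3: 63 + (-2) + 28 + 3 = 92.
Row 4: -7 + 38 + 18 + 53 = 102.
Column 1: 8 + 48 + 63 + (-7) = 112.
Column 2: 33 + 23 + (-2) + 38 = 92.
Column 3: 13 + 43 + 28 + 18 = 102.
Column 4: 58 + (-12) + 3 + 53 = 102.
Main diagonal: 8 + 23 + 28 + 53 = 112.
Anti-diagonal: 58 + 43 + (-2) + (-7) = 92.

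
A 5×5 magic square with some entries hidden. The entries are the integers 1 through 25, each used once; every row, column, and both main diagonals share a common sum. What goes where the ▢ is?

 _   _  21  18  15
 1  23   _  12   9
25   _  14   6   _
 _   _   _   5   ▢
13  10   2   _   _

The entries are 1 through 25, which sum to 325, so each line sums to 325/5 = 65.
Row 2: 1 + 23 + 12 + 9 + ? = 65, so (2,3) = 20.
From column 3, 65 − (21 + 20 + 14 + 2) gives (4,3) = 8.
Column 4 needs 65; the known cells sum to 41, so (5,4) = 24.
Anti-diagonal needs 65; the known cells sum to 54, so (4,2) = 11.
Row 5: 13 + 10 + 2 + 24 + ? = 65, so (5,5) = 16.
Using main diagonal: 23 + 14 + 5 + 16 + ? → (1,1) = 65 − 58 = 7.
Row 1 needs 65; the known cells sum to 61, so (1,2) = 4.
Column 1 needs 65; the known cells sum to 46, so (4,1) = 19.
The remaining cell in column 2 is (3,2) = 65 − 48 = 17.
Row 3 needs 65; the known cells sum to 62, so (3,5) = 3.
Using row 4: 19 + 11 + 8 + 5 + ? → (4,5) = 65 − 43 = 22.

22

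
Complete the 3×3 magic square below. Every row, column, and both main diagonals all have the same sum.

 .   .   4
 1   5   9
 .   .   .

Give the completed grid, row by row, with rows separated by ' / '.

8 3 4 / 1 5 9 / 6 7 2

Row 2 is already complete: 1 + 5 + 9 = 15, so that is the magic constant.
Column 3 must total 15; the given cells sum to 13, so (3,3) = 2.
Main diagonal needs 15; the known cells sum to 7, so (1,1) = 8.
Anti-diagonal needs 15; the known cells sum to 9, so (3,1) = 6.
Row 1: 8 + 4 + ? = 15, so (1,2) = 3.
Row 3: 6 + 2 + ? = 15, so (3,2) = 7.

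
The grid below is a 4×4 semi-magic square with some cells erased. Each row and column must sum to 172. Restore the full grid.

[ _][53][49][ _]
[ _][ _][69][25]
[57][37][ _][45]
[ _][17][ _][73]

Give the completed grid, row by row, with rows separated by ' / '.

Using row 3: 57 + 37 + 45 + ? → (3,3) = 172 − 139 = 33.
From column 2, 172 − (53 + 37 + 17) gives (2,2) = 65.
Column 3 must total 172; the given cells sum to 151, so (4,3) = 21.
Column 4: 25 + 45 + 73 + ? = 172, so (1,4) = 29.
The remaining cell in row 1 is (1,1) = 172 − 131 = 41.
Row 2: 65 + 69 + 25 + ? = 172, so (2,1) = 13.
Row 4 needs 172; the known cells sum to 111, so (4,1) = 61.

41 53 49 29 / 13 65 69 25 / 57 37 33 45 / 61 17 21 73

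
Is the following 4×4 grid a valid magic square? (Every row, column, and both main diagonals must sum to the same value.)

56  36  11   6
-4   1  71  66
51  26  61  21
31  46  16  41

No — main diagonal sums to 159 but row 4 sums to 134.

Row 1: 56 + 36 + 11 + 6 = 109.
Row 2: -4 + 1 + 71 + 66 = 134.
Row 3: 51 + 26 + 61 + 21 = 159.
Row 4: 31 + 46 + 16 + 41 = 134.
Column 1: 56 + (-4) + 51 + 31 = 134.
Column 2: 36 + 1 + 26 + 46 = 109.
Column 3: 11 + 71 + 61 + 16 = 159.
Column 4: 6 + 66 + 21 + 41 = 134.
Main diagonal: 56 + 1 + 61 + 41 = 159.
Anti-diagonal: 6 + 71 + 26 + 31 = 134.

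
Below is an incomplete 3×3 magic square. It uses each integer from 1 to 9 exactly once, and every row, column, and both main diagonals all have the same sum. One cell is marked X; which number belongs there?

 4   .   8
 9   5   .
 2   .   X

6

The entries are 1 through 9, which sum to 45, so each line sums to 45/3 = 15.
From row 1, 15 − (4 + 8) gives (1,2) = 3.
Row 2 must total 15; the given cells sum to 14, so (2,3) = 1.
From column 2, 15 − (3 + 5) gives (3,2) = 7.
Using column 3: 8 + 1 + ? → (3,3) = 15 − 9 = 6.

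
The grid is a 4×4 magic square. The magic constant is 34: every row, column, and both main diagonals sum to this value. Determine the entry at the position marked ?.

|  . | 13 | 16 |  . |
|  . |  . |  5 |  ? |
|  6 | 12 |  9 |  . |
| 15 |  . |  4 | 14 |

Row 3 needs 34; the known cells sum to 27, so (3,4) = 7.
From row 4, 34 − (15 + 4 + 14) gives (4,2) = 1.
Column 2: 13 + 12 + 1 + ? = 34, so (2,2) = 8.
From main diagonal, 34 − (8 + 9 + 14) gives (1,1) = 3.
Using anti-diagonal: 5 + 12 + 15 + ? → (1,4) = 34 − 32 = 2.
From column 1, 34 − (3 + 6 + 15) gives (2,1) = 10.
From column 4, 34 − (2 + 7 + 14) gives (2,4) = 11.

11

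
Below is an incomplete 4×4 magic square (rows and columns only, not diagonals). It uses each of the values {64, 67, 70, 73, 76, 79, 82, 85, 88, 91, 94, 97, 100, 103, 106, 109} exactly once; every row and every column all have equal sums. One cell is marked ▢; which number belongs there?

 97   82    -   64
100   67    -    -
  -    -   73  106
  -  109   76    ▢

91

The 16 entries sum to 1384, so each line sums to 1384/4 = 346.
Row 1 must total 346; the given cells sum to 243, so (1,3) = 103.
Using column 2: 82 + 67 + 109 + ? → (3,2) = 346 − 258 = 88.
From column 3, 346 − (103 + 73 + 76) gives (2,3) = 94.
Row 2: 100 + 67 + 94 + ? = 346, so (2,4) = 85.
Row 3 must total 346; the given cells sum to 267, so (3,1) = 79.
Column 1 must total 346; the given cells sum to 276, so (4,1) = 70.
The remaining cell in column 4 is (4,4) = 346 − 255 = 91.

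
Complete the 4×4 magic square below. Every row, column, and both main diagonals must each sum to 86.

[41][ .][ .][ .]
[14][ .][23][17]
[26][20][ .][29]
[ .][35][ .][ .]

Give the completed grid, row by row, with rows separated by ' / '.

41 -1 8 38 / 14 32 23 17 / 26 20 11 29 / 5 35 44 2

Row 2 must total 86; the given cells sum to 54, so (2,2) = 32.
Row 3: 26 + 20 + 29 + ? = 86, so (3,3) = 11.
From column 1, 86 − (41 + 14 + 26) gives (4,1) = 5.
Column 2 must total 86; the given cells sum to 87, so (1,2) = -1.
Using main diagonal: 41 + 32 + 11 + ? → (4,4) = 86 − 84 = 2.
Anti-diagonal must total 86; the given cells sum to 48, so (1,4) = 38.
Row 1 needs 86; the known cells sum to 78, so (1,3) = 8.
The remaining cell in row 4 is (4,3) = 86 − 42 = 44.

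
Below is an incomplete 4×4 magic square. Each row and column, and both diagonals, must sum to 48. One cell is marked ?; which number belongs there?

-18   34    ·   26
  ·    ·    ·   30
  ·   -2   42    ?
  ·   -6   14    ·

-10

From row 1, 48 − (-18 + 34 + 26) gives (1,3) = 6.
Using column 2: 34 + (-2) + (-6) + ? → (2,2) = 48 − 26 = 22.
From column 3, 48 − (6 + 42 + 14) gives (2,3) = -14.
The remaining cell in main diagonal is (4,4) = 48 − 46 = 2.
Anti-diagonal must total 48; the given cells sum to 10, so (4,1) = 38.
Row 2 must total 48; the given cells sum to 38, so (2,1) = 10.
Column 1 must total 48; the given cells sum to 30, so (3,1) = 18.
Using column 4: 26 + 30 + 2 + ? → (3,4) = 48 − 58 = -10.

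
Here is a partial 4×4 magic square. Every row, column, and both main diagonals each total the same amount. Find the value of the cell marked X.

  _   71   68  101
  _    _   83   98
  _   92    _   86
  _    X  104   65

Column 4 is complete and sums to 350; that is the magic constant.
Row 1 needs 350; the known cells sum to 240, so (1,1) = 110.
From column 3, 350 − (68 + 83 + 104) gives (3,3) = 95.
Main diagonal needs 350; the known cells sum to 270, so (2,2) = 80.
From anti-diagonal, 350 − (101 + 83 + 92) gives (4,1) = 74.
The remaining cell in row 2 is (2,1) = 350 − 261 = 89.
Row 3: 92 + 95 + 86 + ? = 350, so (3,1) = 77.
Row 4: 74 + 104 + 65 + ? = 350, so (4,2) = 107.

107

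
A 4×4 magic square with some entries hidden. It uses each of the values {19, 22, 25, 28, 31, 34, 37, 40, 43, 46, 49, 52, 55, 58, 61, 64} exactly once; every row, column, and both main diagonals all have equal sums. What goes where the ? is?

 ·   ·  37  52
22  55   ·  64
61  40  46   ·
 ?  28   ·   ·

49

The 16 entries sum to 664, so each line sums to 664/4 = 166.
From row 2, 166 − (22 + 55 + 64) gives (2,3) = 25.
Row 3: 61 + 40 + 46 + ? = 166, so (3,4) = 19.
The remaining cell in column 2 is (1,2) = 166 − 123 = 43.
From column 3, 166 − (37 + 25 + 46) gives (4,3) = 58.
Column 4 must total 166; the given cells sum to 135, so (4,4) = 31.
Main diagonal: 55 + 46 + 31 + ? = 166, so (1,1) = 34.
From anti-diagonal, 166 − (52 + 25 + 40) gives (4,1) = 49.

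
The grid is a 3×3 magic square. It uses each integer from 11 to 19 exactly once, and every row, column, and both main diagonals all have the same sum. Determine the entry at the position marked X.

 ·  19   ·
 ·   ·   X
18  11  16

17

The entries are 11 through 19, which sum to 135, so each line sums to 135/3 = 45.
From column 2, 45 − (19 + 11) gives (2,2) = 15.
Using main diagonal: 15 + 16 + ? → (1,1) = 45 − 31 = 14.
Using anti-diagonal: 15 + 18 + ? → (1,3) = 45 − 33 = 12.
The remaining cell in column 1 is (2,1) = 45 − 32 = 13.
The remaining cell in column 3 is (2,3) = 45 − 28 = 17.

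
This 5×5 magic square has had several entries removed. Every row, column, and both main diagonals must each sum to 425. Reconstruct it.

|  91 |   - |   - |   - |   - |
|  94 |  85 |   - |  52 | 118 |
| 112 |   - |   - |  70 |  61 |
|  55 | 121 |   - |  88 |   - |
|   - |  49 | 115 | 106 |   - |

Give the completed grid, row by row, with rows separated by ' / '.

91 67 58 109 100 / 94 85 76 52 118 / 112 103 79 70 61 / 55 121 97 88 64 / 73 49 115 106 82

Row 2: 94 + 85 + 52 + 118 + ? = 425, so (2,3) = 76.
The remaining cell in column 1 is (5,1) = 425 − 352 = 73.
Column 4 needs 425; the known cells sum to 316, so (1,4) = 109.
Row 5: 73 + 49 + 115 + 106 + ? = 425, so (5,5) = 82.
Main diagonal: 91 + 85 + 88 + 82 + ? = 425, so (3,3) = 79.
Anti-diagonal must total 425; the given cells sum to 325, so (1,5) = 100.
Row 3: 112 + 79 + 70 + 61 + ? = 425, so (3,2) = 103.
Column 2: 85 + 103 + 121 + 49 + ? = 425, so (1,2) = 67.
Column 5 must total 425; the given cells sum to 361, so (4,5) = 64.
Using row 1: 91 + 67 + 109 + 100 + ? → (1,3) = 425 − 367 = 58.
Using row 4: 55 + 121 + 88 + 64 + ? → (4,3) = 425 − 328 = 97.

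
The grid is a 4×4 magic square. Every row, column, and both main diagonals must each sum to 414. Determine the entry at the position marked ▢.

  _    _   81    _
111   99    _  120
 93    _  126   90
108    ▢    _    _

96

The remaining cell in row 2 is (2,3) = 414 − 330 = 84.
Using row 3: 93 + 126 + 90 + ? → (3,2) = 414 − 309 = 105.
Column 1: 111 + 93 + 108 + ? = 414, so (1,1) = 102.
Column 3 must total 414; the given cells sum to 291, so (4,3) = 123.
Main diagonal needs 414; the known cells sum to 327, so (4,4) = 87.
From anti-diagonal, 414 − (84 + 105 + 108) gives (1,4) = 117.
From row 1, 414 − (102 + 81 + 117) gives (1,2) = 114.
The remaining cell in row 4 is (4,2) = 414 − 318 = 96.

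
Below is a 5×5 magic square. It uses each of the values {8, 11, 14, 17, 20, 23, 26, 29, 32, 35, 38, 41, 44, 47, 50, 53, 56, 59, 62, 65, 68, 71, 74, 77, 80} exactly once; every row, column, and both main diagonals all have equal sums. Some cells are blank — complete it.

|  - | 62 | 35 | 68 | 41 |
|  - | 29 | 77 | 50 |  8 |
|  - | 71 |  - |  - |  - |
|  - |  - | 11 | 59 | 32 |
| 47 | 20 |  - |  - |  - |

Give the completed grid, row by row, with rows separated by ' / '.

14 62 35 68 41 / 56 29 77 50 8 / 23 71 44 17 65 / 80 38 11 59 32 / 47 20 53 26 74

The 25 entries sum to 1100, so each line sums to 1100/5 = 220.
The remaining cell in row 1 is (1,1) = 220 − 206 = 14.
Row 2 needs 220; the known cells sum to 164, so (2,1) = 56.
Column 2: 62 + 29 + 71 + 20 + ? = 220, so (4,2) = 38.
Anti-diagonal: 41 + 50 + 38 + 47 + ? = 220, so (3,3) = 44.
Row 4 must total 220; the given cells sum to 140, so (4,1) = 80.
Column 1 needs 220; the known cells sum to 197, so (3,1) = 23.
Column 3 must total 220; the given cells sum to 167, so (5,3) = 53.
Main diagonal must total 220; the given cells sum to 146, so (5,5) = 74.
The remaining cell in row 5 is (5,4) = 220 − 194 = 26.
Using column 4: 68 + 50 + 59 + 26 + ? → (3,4) = 220 − 203 = 17.
Using column 5: 41 + 8 + 32 + 74 + ? → (3,5) = 220 − 155 = 65.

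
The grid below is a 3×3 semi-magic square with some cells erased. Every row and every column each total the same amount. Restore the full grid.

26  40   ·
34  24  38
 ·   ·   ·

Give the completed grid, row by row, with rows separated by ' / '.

26 40 30 / 34 24 38 / 36 32 28

Row 2 is already complete: 34 + 24 + 38 = 96, so that is the magic constant.
From row 1, 96 − (26 + 40) gives (1,3) = 30.
The remaining cell in column 1 is (3,1) = 96 − 60 = 36.
Column 2: 40 + 24 + ? = 96, so (3,2) = 32.
The remaining cell in column 3 is (3,3) = 96 − 68 = 28.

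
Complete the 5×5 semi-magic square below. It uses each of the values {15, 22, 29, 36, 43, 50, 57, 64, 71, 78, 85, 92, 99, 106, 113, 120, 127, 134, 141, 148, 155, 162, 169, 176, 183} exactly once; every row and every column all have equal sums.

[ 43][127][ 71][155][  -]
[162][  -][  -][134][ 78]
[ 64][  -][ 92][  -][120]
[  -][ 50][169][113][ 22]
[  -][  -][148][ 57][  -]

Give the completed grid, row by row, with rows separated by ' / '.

The 25 entries sum to 2475, so each line sums to 2475/5 = 495.
The remaining cell in row 1 is (1,5) = 495 − 396 = 99.
Row 4: 50 + 169 + 113 + 22 + ? = 495, so (4,1) = 141.
Using column 1: 43 + 162 + 64 + 141 + ? → (5,1) = 495 − 410 = 85.
Column 3 needs 495; the known cells sum to 480, so (2,3) = 15.
Using column 4: 155 + 134 + 113 + 57 + ? → (3,4) = 495 − 459 = 36.
Using column 5: 99 + 78 + 120 + 22 + ? → (5,5) = 495 − 319 = 176.
Row 2 needs 495; the known cells sum to 389, so (2,2) = 106.
The remaining cell in row 3 is (3,2) = 495 − 312 = 183.
From row 5, 495 − (85 + 148 + 57 + 176) gives (5,2) = 29.

43 127 71 155 99 / 162 106 15 134 78 / 64 183 92 36 120 / 141 50 169 113 22 / 85 29 148 57 176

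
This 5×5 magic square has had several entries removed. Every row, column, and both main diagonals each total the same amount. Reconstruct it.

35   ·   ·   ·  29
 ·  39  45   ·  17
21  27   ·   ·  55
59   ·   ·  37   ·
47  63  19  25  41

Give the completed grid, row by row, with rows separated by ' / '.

35 51 57 23 29 / 33 39 45 61 17 / 21 27 43 49 55 / 59 15 31 37 53 / 47 63 19 25 41

Row 5 is already complete: 47 + 63 + 19 + 25 + 41 = 195, so that is the magic constant.
Column 1 must total 195; the given cells sum to 162, so (2,1) = 33.
Column 5: 29 + 17 + 55 + 41 + ? = 195, so (4,5) = 53.
Main diagonal: 35 + 39 + 37 + 41 + ? = 195, so (3,3) = 43.
Row 2: 33 + 39 + 45 + 17 + ? = 195, so (2,4) = 61.
Row 3 needs 195; the known cells sum to 146, so (3,4) = 49.
Column 4 must total 195; the given cells sum to 172, so (1,4) = 23.
Anti-diagonal: 29 + 61 + 43 + 47 + ? = 195, so (4,2) = 15.
From row 4, 195 − (59 + 15 + 37 + 53) gives (4,3) = 31.
From column 2, 195 − (39 + 27 + 15 + 63) gives (1,2) = 51.
Column 3 needs 195; the known cells sum to 138, so (1,3) = 57.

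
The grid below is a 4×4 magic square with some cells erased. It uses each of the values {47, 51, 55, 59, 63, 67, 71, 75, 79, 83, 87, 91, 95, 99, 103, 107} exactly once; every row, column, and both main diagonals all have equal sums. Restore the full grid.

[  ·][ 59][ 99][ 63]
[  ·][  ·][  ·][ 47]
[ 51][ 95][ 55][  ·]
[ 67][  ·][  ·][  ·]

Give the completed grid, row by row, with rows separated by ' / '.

87 59 99 63 / 103 75 83 47 / 51 95 55 107 / 67 79 71 91

The 16 entries sum to 1232, so each line sums to 1232/4 = 308.
From row 1, 308 − (59 + 99 + 63) gives (1,1) = 87.
Using row 3: 51 + 95 + 55 + ? → (3,4) = 308 − 201 = 107.
Column 1: 87 + 51 + 67 + ? = 308, so (2,1) = 103.
Using column 4: 63 + 47 + 107 + ? → (4,4) = 308 − 217 = 91.
Main diagonal needs 308; the known cells sum to 233, so (2,2) = 75.
Anti-diagonal: 63 + 95 + 67 + ? = 308, so (2,3) = 83.
Column 2: 59 + 75 + 95 + ? = 308, so (4,2) = 79.
The remaining cell in column 3 is (4,3) = 308 − 237 = 71.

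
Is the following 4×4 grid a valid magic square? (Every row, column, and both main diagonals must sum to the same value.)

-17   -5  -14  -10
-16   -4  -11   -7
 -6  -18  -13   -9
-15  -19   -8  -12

Row 1: -17 + (-5) + (-14) + (-10) = -46.
Row 2: -16 + (-4) + (-11) + (-7) = -38.
Row 3: -6 + (-18) + (-13) + (-9) = -46.
Row 4: -15 + (-19) + (-8) + (-12) = -54.
Column 1: -17 + (-16) + (-6) + (-15) = -54.
Column 2: -5 + (-4) + (-18) + (-19) = -46.
Column 3: -14 + (-11) + (-13) + (-8) = -46.
Column 4: -10 + (-7) + (-9) + (-12) = -38.
Main diagonal: -17 + (-4) + (-13) + (-12) = -46.
Anti-diagonal: -10 + (-11) + (-18) + (-15) = -54.

No — row 1 sums to -46 but column 1 sums to -54.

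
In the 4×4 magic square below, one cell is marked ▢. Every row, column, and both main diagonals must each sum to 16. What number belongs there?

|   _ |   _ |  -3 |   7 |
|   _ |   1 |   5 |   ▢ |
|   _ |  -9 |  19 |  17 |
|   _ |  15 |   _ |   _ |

Row 3: -9 + 19 + 17 + ? = 16, so (3,1) = -11.
The remaining cell in column 2 is (1,2) = 16 − 7 = 9.
The remaining cell in column 3 is (4,3) = 16 − 21 = -5.
Anti-diagonal needs 16; the known cells sum to 3, so (4,1) = 13.
Row 1 needs 16; the known cells sum to 13, so (1,1) = 3.
The remaining cell in row 4 is (4,4) = 16 − 23 = -7.
Column 1 must total 16; the given cells sum to 5, so (2,1) = 11.
Column 4 needs 16; the known cells sum to 17, so (2,4) = -1.

-1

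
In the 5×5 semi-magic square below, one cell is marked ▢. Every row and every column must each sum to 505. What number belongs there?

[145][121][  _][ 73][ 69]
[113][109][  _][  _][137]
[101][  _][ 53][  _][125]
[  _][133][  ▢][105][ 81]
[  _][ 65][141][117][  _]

129

Row 1: 145 + 121 + 73 + 69 + ? = 505, so (1,3) = 97.
From column 2, 505 − (121 + 109 + 133 + 65) gives (3,2) = 77.
The remaining cell in column 5 is (5,5) = 505 − 412 = 93.
The remaining cell in row 3 is (3,4) = 505 − 356 = 149.
Row 5 must total 505; the given cells sum to 416, so (5,1) = 89.
Column 1 needs 505; the known cells sum to 448, so (4,1) = 57.
Column 4: 73 + 149 + 105 + 117 + ? = 505, so (2,4) = 61.
Using row 2: 113 + 109 + 61 + 137 + ? → (2,3) = 505 − 420 = 85.
Row 4: 57 + 133 + 105 + 81 + ? = 505, so (4,3) = 129.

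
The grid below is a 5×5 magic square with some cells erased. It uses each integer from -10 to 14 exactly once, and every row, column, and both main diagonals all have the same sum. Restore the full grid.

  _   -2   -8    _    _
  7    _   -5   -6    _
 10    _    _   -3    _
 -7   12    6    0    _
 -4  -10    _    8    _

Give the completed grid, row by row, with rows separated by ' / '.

The entries are -10 through 14, which sum to 50, so each line sums to 50/5 = 10.
Using row 4: -7 + 12 + 6 + 0 + ? → (4,5) = 10 − 11 = -1.
Column 1 needs 10; the known cells sum to 6, so (1,1) = 4.
The remaining cell in column 4 is (1,4) = 10 − (-1) = 11.
Row 1: 4 + (-2) + (-8) + 11 + ? = 10, so (1,5) = 5.
Anti-diagonal needs 10; the known cells sum to 7, so (3,3) = 3.
From column 3, 10 − (-8 + (-5) + 3 + 6) gives (5,3) = 14.
Using row 5: -4 + (-10) + 14 + 8 + ? → (5,5) = 10 − 8 = 2.
From main diagonal, 10 − (4 + 3 + 0 + 2) gives (2,2) = 1.
The remaining cell in row 2 is (2,5) = 10 − (-3) = 13.
From column 2, 10 − (-2 + 1 + 12 + (-10)) gives (3,2) = 9.
The remaining cell in column 5 is (3,5) = 10 − 19 = -9.

4 -2 -8 11 5 / 7 1 -5 -6 13 / 10 9 3 -3 -9 / -7 12 6 0 -1 / -4 -10 14 8 2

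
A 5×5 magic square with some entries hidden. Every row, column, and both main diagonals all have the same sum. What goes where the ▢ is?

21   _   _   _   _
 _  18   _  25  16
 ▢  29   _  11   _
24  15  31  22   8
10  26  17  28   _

Row 4 is complete and sums to 100; that is the magic constant.
Row 5 needs 100; the known cells sum to 81, so (5,5) = 19.
From column 2, 100 − (18 + 29 + 15 + 26) gives (1,2) = 12.
Column 4 must total 100; the given cells sum to 86, so (1,4) = 14.
Using main diagonal: 21 + 18 + 22 + 19 + ? → (3,3) = 100 − 80 = 20.
Anti-diagonal must total 100; the given cells sum to 70, so (1,5) = 30.
From row 1, 100 − (21 + 12 + 14 + 30) gives (1,3) = 23.
From column 3, 100 − (23 + 20 + 31 + 17) gives (2,3) = 9.
Column 5 needs 100; the known cells sum to 73, so (3,5) = 27.
Row 2 must total 100; the given cells sum to 68, so (2,1) = 32.
The remaining cell in row 3 is (3,1) = 100 − 87 = 13.

13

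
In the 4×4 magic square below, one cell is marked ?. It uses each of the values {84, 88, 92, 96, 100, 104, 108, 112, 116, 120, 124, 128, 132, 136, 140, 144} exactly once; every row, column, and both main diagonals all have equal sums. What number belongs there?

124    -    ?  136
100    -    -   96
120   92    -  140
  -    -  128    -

The 16 entries sum to 1824, so each line sums to 1824/4 = 456.
Row 3 must total 456; the given cells sum to 352, so (3,3) = 104.
Column 1: 124 + 100 + 120 + ? = 456, so (4,1) = 112.
Column 4 must total 456; the given cells sum to 372, so (4,4) = 84.
Main diagonal: 124 + 104 + 84 + ? = 456, so (2,2) = 144.
Using anti-diagonal: 136 + 92 + 112 + ? → (2,3) = 456 − 340 = 116.
Row 4 must total 456; the given cells sum to 324, so (4,2) = 132.
Column 2 must total 456; the given cells sum to 368, so (1,2) = 88.
Column 3: 116 + 104 + 128 + ? = 456, so (1,3) = 108.

108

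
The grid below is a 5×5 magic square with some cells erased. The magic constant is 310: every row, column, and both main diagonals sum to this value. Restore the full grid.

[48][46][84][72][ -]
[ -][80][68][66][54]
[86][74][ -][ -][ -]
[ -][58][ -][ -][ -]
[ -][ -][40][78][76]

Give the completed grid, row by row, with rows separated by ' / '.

Row 1 needs 310; the known cells sum to 250, so (1,5) = 60.
Row 2 needs 310; the known cells sum to 268, so (2,1) = 42.
Column 2 must total 310; the given cells sum to 258, so (5,2) = 52.
Row 5 must total 310; the given cells sum to 246, so (5,1) = 64.
Using column 1: 48 + 42 + 86 + 64 + ? → (4,1) = 310 − 240 = 70.
Anti-diagonal: 60 + 66 + 58 + 64 + ? = 310, so (3,3) = 62.
Column 3 needs 310; the known cells sum to 254, so (4,3) = 56.
Main diagonal must total 310; the given cells sum to 266, so (4,4) = 44.
Using row 4: 70 + 58 + 56 + 44 + ? → (4,5) = 310 − 228 = 82.
From column 4, 310 − (72 + 66 + 44 + 78) gives (3,4) = 50.
The remaining cell in column 5 is (3,5) = 310 − 272 = 38.

48 46 84 72 60 / 42 80 68 66 54 / 86 74 62 50 38 / 70 58 56 44 82 / 64 52 40 78 76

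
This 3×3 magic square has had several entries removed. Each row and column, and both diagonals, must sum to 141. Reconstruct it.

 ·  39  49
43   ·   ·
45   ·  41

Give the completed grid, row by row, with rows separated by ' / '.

53 39 49 / 43 47 51 / 45 55 41

Row 1 needs 141; the known cells sum to 88, so (1,1) = 53.
Using row 3: 45 + 41 + ? → (3,2) = 141 − 86 = 55.
Column 2: 39 + 55 + ? = 141, so (2,2) = 47.
Using column 3: 49 + 41 + ? → (2,3) = 141 − 90 = 51.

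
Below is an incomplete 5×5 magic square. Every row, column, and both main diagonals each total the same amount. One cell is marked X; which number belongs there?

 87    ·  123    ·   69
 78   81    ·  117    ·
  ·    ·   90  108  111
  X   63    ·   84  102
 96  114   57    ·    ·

120

Anti-diagonal is complete and sums to 435; that is the magic constant.
Main diagonal must total 435; the given cells sum to 342, so (5,5) = 93.
Using row 5: 96 + 114 + 57 + 93 + ? → (5,4) = 435 − 360 = 75.
The remaining cell in column 4 is (1,4) = 435 − 384 = 51.
Column 5 must total 435; the given cells sum to 375, so (2,5) = 60.
Row 1: 87 + 123 + 51 + 69 + ? = 435, so (1,2) = 105.
From row 2, 435 − (78 + 81 + 117 + 60) gives (2,3) = 99.
The remaining cell in column 2 is (3,2) = 435 − 363 = 72.
The remaining cell in column 3 is (4,3) = 435 − 369 = 66.
The remaining cell in row 3 is (3,1) = 435 − 381 = 54.
Row 4 needs 435; the known cells sum to 315, so (4,1) = 120.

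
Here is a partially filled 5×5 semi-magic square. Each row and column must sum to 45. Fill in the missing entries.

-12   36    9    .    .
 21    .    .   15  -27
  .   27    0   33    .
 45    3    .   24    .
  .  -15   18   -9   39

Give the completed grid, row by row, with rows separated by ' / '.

-12 36 9 -18 30 / 21 -6 42 15 -27 / -21 27 0 33 6 / 45 3 -24 24 -3 / 12 -15 18 -9 39

The remaining cell in row 5 is (5,1) = 45 − 33 = 12.
Column 1 must total 45; the given cells sum to 66, so (3,1) = -21.
From column 2, 45 − (36 + 27 + 3 + (-15)) gives (2,2) = -6.
Column 4 must total 45; the given cells sum to 63, so (1,4) = -18.
Row 1 needs 45; the known cells sum to 15, so (1,5) = 30.
Row 2 needs 45; the known cells sum to 3, so (2,3) = 42.
Row 3 needs 45; the known cells sum to 39, so (3,5) = 6.
From column 3, 45 − (9 + 42 + 0 + 18) gives (4,3) = -24.
Using column 5: 30 + (-27) + 6 + 39 + ? → (4,5) = 45 − 48 = -3.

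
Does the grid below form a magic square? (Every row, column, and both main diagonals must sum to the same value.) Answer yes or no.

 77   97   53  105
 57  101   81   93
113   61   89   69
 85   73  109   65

Row 1: 77 + 97 + 53 + 105 = 332.
Row 2: 57 + 101 + 81 + 93 = 332.
Row 3: 113 + 61 + 89 + 69 = 332.
Row 4: 85 + 73 + 109 + 65 = 332.
Column 1: 77 + 57 + 113 + 85 = 332.
Column 2: 97 + 101 + 61 + 73 = 332.
Column 3: 53 + 81 + 89 + 109 = 332.
Column 4: 105 + 93 + 69 + 65 = 332.
Main diagonal: 77 + 101 + 89 + 65 = 332.
Anti-diagonal: 105 + 81 + 61 + 85 = 332.
All lines sum to 332.

Yes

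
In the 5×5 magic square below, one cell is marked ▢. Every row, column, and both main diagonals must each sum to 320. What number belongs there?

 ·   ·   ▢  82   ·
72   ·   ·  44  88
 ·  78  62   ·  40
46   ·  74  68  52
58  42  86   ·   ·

Row 4 must total 320; the given cells sum to 240, so (4,2) = 80.
Anti-diagonal: 44 + 62 + 80 + 58 + ? = 320, so (1,5) = 76.
From column 5, 320 − (76 + 88 + 40 + 52) gives (5,5) = 64.
Row 5: 58 + 42 + 86 + 64 + ? = 320, so (5,4) = 70.
Column 4: 82 + 44 + 68 + 70 + ? = 320, so (3,4) = 56.
Using row 3: 78 + 62 + 56 + 40 + ? → (3,1) = 320 − 236 = 84.
Column 1: 72 + 84 + 46 + 58 + ? = 320, so (1,1) = 60.
From main diagonal, 320 − (60 + 62 + 68 + 64) gives (2,2) = 66.
Row 2 needs 320; the known cells sum to 270, so (2,3) = 50.
Column 2 needs 320; the known cells sum to 266, so (1,2) = 54.
Column 3 must total 320; the given cells sum to 272, so (1,3) = 48.

48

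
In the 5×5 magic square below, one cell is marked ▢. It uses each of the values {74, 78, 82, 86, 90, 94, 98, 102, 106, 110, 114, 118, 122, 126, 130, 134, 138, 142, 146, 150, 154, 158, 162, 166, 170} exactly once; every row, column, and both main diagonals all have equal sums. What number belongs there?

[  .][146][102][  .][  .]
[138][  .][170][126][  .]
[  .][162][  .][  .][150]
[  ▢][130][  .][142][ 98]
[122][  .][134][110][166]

154

The 25 entries sum to 3050, so each line sums to 3050/5 = 610.
Row 5: 122 + 134 + 110 + 166 + ? = 610, so (5,2) = 78.
Using column 2: 146 + 162 + 130 + 78 + ? → (2,2) = 610 − 516 = 94.
Row 2 needs 610; the known cells sum to 528, so (2,5) = 82.
Column 5: 82 + 150 + 98 + 166 + ? = 610, so (1,5) = 114.
Anti-diagonal needs 610; the known cells sum to 492, so (3,3) = 118.
The remaining cell in column 3 is (4,3) = 610 − 524 = 86.
Using main diagonal: 94 + 118 + 142 + 166 + ? → (1,1) = 610 − 520 = 90.
The remaining cell in row 1 is (1,4) = 610 − 452 = 158.
From row 4, 610 − (130 + 86 + 142 + 98) gives (4,1) = 154.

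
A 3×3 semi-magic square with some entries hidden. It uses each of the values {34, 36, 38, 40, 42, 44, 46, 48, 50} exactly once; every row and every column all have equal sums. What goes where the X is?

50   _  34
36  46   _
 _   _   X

The 9 entries sum to 378, so each line sums to 378/3 = 126.
Row 1 needs 126; the known cells sum to 84, so (1,2) = 42.
Using row 2: 36 + 46 + ? → (2,3) = 126 − 82 = 44.
The remaining cell in column 1 is (3,1) = 126 − 86 = 40.
Column 2 needs 126; the known cells sum to 88, so (3,2) = 38.
Using column 3: 34 + 44 + ? → (3,3) = 126 − 78 = 48.

48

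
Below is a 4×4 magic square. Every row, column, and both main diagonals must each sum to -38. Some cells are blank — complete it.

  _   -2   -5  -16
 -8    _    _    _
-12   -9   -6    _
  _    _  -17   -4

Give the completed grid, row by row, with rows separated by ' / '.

-15 -2 -5 -16 / -8 -13 -10 -7 / -12 -9 -6 -11 / -3 -14 -17 -4

Using row 1: -2 + (-5) + (-16) + ? → (1,1) = -38 − (-23) = -15.
The remaining cell in row 3 is (3,4) = -38 − (-27) = -11.
Column 1 must total -38; the given cells sum to -35, so (4,1) = -3.
From column 3, -38 − (-5 + (-6) + (-17)) gives (2,3) = -10.
Using column 4: -16 + (-11) + (-4) + ? → (2,4) = -38 − (-31) = -7.
The remaining cell in main diagonal is (2,2) = -38 − (-25) = -13.
Row 4: -3 + (-17) + (-4) + ? = -38, so (4,2) = -14.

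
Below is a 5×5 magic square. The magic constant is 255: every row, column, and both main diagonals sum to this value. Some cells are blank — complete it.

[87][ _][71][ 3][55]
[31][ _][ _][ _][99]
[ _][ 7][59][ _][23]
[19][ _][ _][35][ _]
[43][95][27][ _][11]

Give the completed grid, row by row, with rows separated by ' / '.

87 39 71 3 55 / 31 63 15 47 99 / 75 7 59 91 23 / 19 51 83 35 67 / 43 95 27 79 11

Row 1 must total 255; the given cells sum to 216, so (1,2) = 39.
The remaining cell in row 5 is (5,4) = 255 − 176 = 79.
Column 1 needs 255; the known cells sum to 180, so (3,1) = 75.
Column 5 must total 255; the given cells sum to 188, so (4,5) = 67.
Main diagonal needs 255; the known cells sum to 192, so (2,2) = 63.
From row 3, 255 − (75 + 7 + 59 + 23) gives (3,4) = 91.
Using column 2: 39 + 63 + 7 + 95 + ? → (4,2) = 255 − 204 = 51.
From column 4, 255 − (3 + 91 + 35 + 79) gives (2,4) = 47.
Row 2: 31 + 63 + 47 + 99 + ? = 255, so (2,3) = 15.
The remaining cell in row 4 is (4,3) = 255 − 172 = 83.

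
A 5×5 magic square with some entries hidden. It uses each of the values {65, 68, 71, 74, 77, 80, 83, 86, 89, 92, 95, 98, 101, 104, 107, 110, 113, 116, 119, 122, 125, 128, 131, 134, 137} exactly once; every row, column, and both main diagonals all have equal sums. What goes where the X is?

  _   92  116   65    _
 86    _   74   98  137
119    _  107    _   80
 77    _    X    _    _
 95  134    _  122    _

The 25 entries sum to 2525, so each line sums to 2525/5 = 505.
Using row 2: 86 + 74 + 98 + 137 + ? → (2,2) = 505 − 395 = 110.
Column 1: 86 + 119 + 77 + 95 + ? = 505, so (1,1) = 128.
Row 1: 128 + 92 + 116 + 65 + ? = 505, so (1,5) = 104.
Anti-diagonal: 104 + 98 + 107 + 95 + ? = 505, so (4,2) = 101.
Column 2 must total 505; the given cells sum to 437, so (3,2) = 68.
Row 3 must total 505; the given cells sum to 374, so (3,4) = 131.
From column 4, 505 − (65 + 98 + 131 + 122) gives (4,4) = 89.
From main diagonal, 505 − (128 + 110 + 107 + 89) gives (5,5) = 71.
Row 5: 95 + 134 + 122 + 71 + ? = 505, so (5,3) = 83.
The remaining cell in column 3 is (4,3) = 505 − 380 = 125.

125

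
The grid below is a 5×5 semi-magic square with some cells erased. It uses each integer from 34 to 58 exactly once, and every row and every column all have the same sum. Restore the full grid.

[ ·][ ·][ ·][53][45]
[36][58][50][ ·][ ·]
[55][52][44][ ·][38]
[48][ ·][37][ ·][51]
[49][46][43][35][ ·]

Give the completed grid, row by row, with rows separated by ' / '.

The entries are 34 through 58, which sum to 1150, so each line sums to 1150/5 = 230.
Using row 3: 55 + 52 + 44 + 38 + ? → (3,4) = 230 − 189 = 41.
The remaining cell in row 5 is (5,5) = 230 − 173 = 57.
Column 1 needs 230; the known cells sum to 188, so (1,1) = 42.
From column 3, 230 − (50 + 44 + 37 + 43) gives (1,3) = 56.
Column 5: 45 + 38 + 51 + 57 + ? = 230, so (2,5) = 39.
The remaining cell in row 1 is (1,2) = 230 − 196 = 34.
Row 2 needs 230; the known cells sum to 183, so (2,4) = 47.
The remaining cell in column 2 is (4,2) = 230 − 190 = 40.
Using column 4: 53 + 47 + 41 + 35 + ? → (4,4) = 230 − 176 = 54.

42 34 56 53 45 / 36 58 50 47 39 / 55 52 44 41 38 / 48 40 37 54 51 / 49 46 43 35 57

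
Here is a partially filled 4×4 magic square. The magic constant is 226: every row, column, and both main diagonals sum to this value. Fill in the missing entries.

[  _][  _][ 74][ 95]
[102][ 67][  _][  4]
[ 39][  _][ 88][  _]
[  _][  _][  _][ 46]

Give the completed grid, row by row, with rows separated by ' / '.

The remaining cell in row 2 is (2,3) = 226 − 173 = 53.
The remaining cell in column 3 is (4,3) = 226 − 215 = 11.
Column 4 needs 226; the known cells sum to 145, so (3,4) = 81.
Main diagonal needs 226; the known cells sum to 201, so (1,1) = 25.
Row 1 must total 226; the given cells sum to 194, so (1,2) = 32.
From row 3, 226 − (39 + 88 + 81) gives (3,2) = 18.
Column 1 must total 226; the given cells sum to 166, so (4,1) = 60.
From column 2, 226 − (32 + 67 + 18) gives (4,2) = 109.

25 32 74 95 / 102 67 53 4 / 39 18 88 81 / 60 109 11 46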